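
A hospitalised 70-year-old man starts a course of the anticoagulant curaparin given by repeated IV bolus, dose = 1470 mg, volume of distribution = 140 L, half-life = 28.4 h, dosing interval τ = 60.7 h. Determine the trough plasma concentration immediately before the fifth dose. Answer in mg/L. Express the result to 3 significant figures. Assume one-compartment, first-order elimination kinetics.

3.08 mg/L

C₀ per dose = Dose / Vd = 1470 / 140 = 10.50 mg/L
k = ln2 / t½ = 0.693147 / 28.4 = 0.02441 h⁻¹
Fraction remaining after one interval: r = e^(−kτ) = e^(−0.02441 × 60.7) = 0.2273
Before dose 5, 4 doses have been given (aged 1τ, 2τ, 3τ, 4τ).
C_trough = C₀ × (r + r² + … + r^4) = C₀ × r(1−r^4)/(1−r)
        = 10.50 × 0.2273 × (1 − 0.002669) / (1 − 0.2273) = 3.080 mg/L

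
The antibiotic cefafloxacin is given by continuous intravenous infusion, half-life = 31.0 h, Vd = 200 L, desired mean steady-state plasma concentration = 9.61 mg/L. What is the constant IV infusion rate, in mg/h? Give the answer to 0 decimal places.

43 mg/h

k = ln2 / t½ = 0.693147 / 31.0 = 0.02236 h⁻¹
CL = k × Vd = 0.02236 × 200 = 4.472 L/h
At steady state, infusion rate R₀ = Css × CL = 9.61 × 4.472 = 42.98 mg/h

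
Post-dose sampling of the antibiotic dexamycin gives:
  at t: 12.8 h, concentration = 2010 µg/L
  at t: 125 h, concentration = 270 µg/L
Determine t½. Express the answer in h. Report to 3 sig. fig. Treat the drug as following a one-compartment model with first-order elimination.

38.7 h

k = ln(C₁/C₂) / (t₂ − t₁) = ln(2010/270) / (125 − 12.8)
  = 2.007 / 112.2 = 0.01789 h⁻¹
t½ = ln2 / k = 0.693147 / 0.01789 = 38.74 h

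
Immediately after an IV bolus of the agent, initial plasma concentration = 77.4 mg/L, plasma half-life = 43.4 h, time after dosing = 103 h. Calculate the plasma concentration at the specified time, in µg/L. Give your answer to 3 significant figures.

k = ln2 / t½ = 0.693147 / 43.4 = 0.01597 h⁻¹
C = C₀ · e^(−k·t) = 77.40 × e^(−0.01597 × 103)
  = 77.40 × 0.1930 = 14.94 mg/L
Convert: 14.94 mg/L × 1000 = 14940 µg/L

14900 µg/L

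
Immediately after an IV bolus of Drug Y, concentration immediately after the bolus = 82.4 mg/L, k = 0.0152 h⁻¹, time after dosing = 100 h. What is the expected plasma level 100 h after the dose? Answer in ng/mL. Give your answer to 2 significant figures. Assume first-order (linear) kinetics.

18000 ng/mL

C = C₀ · e^(−k·t) = 82.40 × e^(−0.01520 × 100)
  = 82.40 × 0.2187 = 18.02 mg/L
Convert: 18.02 mg/L × 1000 = 18020 ng/mL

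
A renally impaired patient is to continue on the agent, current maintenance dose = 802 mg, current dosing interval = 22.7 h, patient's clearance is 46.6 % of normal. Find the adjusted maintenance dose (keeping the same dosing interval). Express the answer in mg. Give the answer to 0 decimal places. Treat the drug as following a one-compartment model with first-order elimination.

To keep the same average steady-state level, dosing rate must scale with clearance.
CL ratio = 46.6 / 100 = 0.4660
New dose (same interval) = 802 × 0.4660 = 373.7 mg

374 mg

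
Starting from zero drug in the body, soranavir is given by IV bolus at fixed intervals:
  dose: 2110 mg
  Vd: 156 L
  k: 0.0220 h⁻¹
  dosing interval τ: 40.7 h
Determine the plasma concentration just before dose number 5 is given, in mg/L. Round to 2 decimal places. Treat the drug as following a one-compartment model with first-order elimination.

9.08 mg/L

C₀ per dose = Dose / Vd = 2110 / 156 = 13.53 mg/L
Fraction remaining after one interval: r = e^(−kτ) = e^(−0.02200 × 40.7) = 0.4084
Before dose 5, 4 doses have been given (aged 1τ, 2τ, 3τ, 4τ).
C_trough = C₀ × (r + r² + … + r^4) = C₀ × r(1−r^4)/(1−r)
        = 13.53 × 0.4084 × (1 − 0.02782) / (1 − 0.4084) = 9.080 mg/L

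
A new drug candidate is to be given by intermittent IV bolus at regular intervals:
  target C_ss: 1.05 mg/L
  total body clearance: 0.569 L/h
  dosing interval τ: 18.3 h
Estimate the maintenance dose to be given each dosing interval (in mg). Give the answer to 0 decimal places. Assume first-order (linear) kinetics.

11 mg

At steady state, Dose/τ = Css × CL.
Dose = Css × CL × τ = 1.05 × 0.5690 × 18.3 = 10.93 mg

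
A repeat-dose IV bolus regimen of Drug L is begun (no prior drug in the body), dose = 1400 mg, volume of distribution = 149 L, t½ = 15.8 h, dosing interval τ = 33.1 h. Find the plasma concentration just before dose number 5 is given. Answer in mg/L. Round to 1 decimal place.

C₀ per dose = Dose / Vd = 1400 / 149 = 9.396 mg/L
k = ln2 / t½ = 0.693147 / 15.8 = 0.04387 h⁻¹
Fraction remaining after one interval: r = e^(−kτ) = e^(−0.04387 × 33.1) = 0.2341
Before dose 5, 4 doses have been given (aged 1τ, 2τ, 3τ, 4τ).
C_trough = C₀ × (r + r² + … + r^4) = C₀ × r(1−r^4)/(1−r)
        = 9.396 × 0.2341 × (1 − 0.003003) / (1 − 0.2341) = 2.863 mg/L

2.9 mg/L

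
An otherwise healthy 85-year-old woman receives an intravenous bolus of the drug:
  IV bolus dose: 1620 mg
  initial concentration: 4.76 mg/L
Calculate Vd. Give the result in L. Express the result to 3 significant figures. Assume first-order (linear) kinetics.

Vd = Dose / C₀ = 1620 / 4.76 = 340.3 L

340 L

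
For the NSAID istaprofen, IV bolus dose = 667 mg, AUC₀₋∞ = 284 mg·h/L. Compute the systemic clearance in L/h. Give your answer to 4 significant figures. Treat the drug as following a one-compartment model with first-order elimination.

CL = Dose / AUC = 667 / 284 = 2.349 L/h

2.349 L/h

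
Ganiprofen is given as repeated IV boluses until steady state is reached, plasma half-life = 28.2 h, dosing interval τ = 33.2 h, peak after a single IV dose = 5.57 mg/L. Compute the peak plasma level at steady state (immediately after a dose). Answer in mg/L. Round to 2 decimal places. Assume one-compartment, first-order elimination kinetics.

9.99 mg/L

k = ln2 / t½ = 0.693147 / 28.2 = 0.02458 h⁻¹
e^(−kτ) = e^(−0.02458 × 33.2) = 0.4422
Accumulation ratio R = 1 / (1 − e^(−kτ)) = 1 / (1 − 0.4422) = 1.793
Steady-state peak = C₀ × R = 5.57 × 1.793 = 9.987 mg/L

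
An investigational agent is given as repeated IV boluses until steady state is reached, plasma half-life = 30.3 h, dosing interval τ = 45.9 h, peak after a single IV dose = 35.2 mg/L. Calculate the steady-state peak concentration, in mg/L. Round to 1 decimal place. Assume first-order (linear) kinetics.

k = ln2 / t½ = 0.693147 / 30.3 = 0.02288 h⁻¹
e^(−kτ) = e^(−0.02288 × 45.9) = 0.3499
Accumulation ratio R = 1 / (1 − e^(−kτ)) = 1 / (1 − 0.3499) = 1.538
Steady-state peak = C₀ × R = 35.2 × 1.538 = 54.14 mg/L

54.1 mg/L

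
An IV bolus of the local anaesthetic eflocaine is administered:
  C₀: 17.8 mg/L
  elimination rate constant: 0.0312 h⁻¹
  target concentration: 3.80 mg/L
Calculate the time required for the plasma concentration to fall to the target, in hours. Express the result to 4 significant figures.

t = ln(C₀ / C) / k = ln(17.80 / 3.80) / 0.03120
  = ln(4.684) / 0.03120 = 1.544 / 0.03120 = 49.49 h

49.49 h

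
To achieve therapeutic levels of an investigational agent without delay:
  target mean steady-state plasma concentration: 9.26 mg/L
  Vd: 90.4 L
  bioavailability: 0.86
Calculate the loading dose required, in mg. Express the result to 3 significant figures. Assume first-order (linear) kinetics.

973 mg

LD = Css × Vd / F = 9.26 × 90.4 / 0.86 = 973.4 mg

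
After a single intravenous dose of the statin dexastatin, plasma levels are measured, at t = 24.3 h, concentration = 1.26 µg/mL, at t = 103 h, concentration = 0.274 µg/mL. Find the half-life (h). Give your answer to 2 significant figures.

k = ln(C₁/C₂) / (t₂ − t₁) = ln(1.26/0.274) / (103 − 24.3)
  = 1.526 / 78.70 = 0.01939 h⁻¹
t½ = ln2 / k = 0.693147 / 0.01939 = 35.75 h

36 h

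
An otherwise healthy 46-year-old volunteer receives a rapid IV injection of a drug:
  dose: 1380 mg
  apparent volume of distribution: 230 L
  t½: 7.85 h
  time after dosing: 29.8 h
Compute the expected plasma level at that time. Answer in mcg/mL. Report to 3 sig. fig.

0.432 mcg/mL

C₀ = Dose / Vd = 1380 / 230 = 6.000 mg/L
k = ln2 / t½ = 0.693147 / 7.85 = 0.08830 h⁻¹
C = C₀ · e^(−k·t) = 6.000 × e^(−0.08830 × 29.8)
  = 6.000 × 0.07198 = 0.4319 mg/L
(0.4319 mg/L = 0.4319 mcg/mL)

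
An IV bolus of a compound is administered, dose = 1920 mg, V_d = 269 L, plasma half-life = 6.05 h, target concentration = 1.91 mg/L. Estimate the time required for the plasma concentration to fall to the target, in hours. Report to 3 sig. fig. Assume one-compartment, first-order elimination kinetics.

C₀ = Dose / Vd = 1920 / 269 = 7.138 mg/L
k = ln2 / t½ = 0.693147 / 6.05 = 0.1146 h⁻¹
t = ln(C₀ / C) / k = ln(7.138 / 1.91) / 0.1146
  = ln(3.737) / 0.1146 = 1.318 / 0.1146 = 11.50 h

11.5 h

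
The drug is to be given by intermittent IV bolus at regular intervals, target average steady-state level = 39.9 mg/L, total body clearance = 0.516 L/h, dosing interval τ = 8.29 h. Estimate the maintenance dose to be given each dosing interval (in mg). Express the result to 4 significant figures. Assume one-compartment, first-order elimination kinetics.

170.7 mg

At steady state, Dose/τ = Css × CL.
Dose = Css × CL × τ = 39.9 × 0.5160 × 8.29 = 170.7 mg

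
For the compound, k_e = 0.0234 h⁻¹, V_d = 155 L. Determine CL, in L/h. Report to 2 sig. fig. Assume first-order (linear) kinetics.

3.6 L/h

CL = k × Vd = 0.0234 × 155 = 3.627 L/h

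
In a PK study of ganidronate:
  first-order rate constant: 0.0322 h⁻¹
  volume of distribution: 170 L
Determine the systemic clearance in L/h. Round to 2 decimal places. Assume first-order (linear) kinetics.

CL = k × Vd = 0.0322 × 170 = 5.474 L/h

5.47 L/h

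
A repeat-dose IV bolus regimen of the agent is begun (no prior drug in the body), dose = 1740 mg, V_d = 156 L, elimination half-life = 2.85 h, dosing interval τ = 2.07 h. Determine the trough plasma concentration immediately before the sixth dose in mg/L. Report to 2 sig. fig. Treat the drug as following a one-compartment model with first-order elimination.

16 mg/L

C₀ per dose = Dose / Vd = 1740 / 156 = 11.15 mg/L
k = ln2 / t½ = 0.693147 / 2.85 = 0.2432 h⁻¹
Fraction remaining after one interval: r = e^(−kτ) = e^(−0.2432 × 2.07) = 0.6045
Before dose 6, 5 doses have been given (aged 1τ, 2τ, 3τ, 4τ, 5τ).
C_trough = C₀ × (r + r² + … + r^5) = C₀ × r(1−r^5)/(1−r)
        = 11.15 × 0.6045 × (1 − 0.08072) / (1 − 0.6045) = 15.67 mg/L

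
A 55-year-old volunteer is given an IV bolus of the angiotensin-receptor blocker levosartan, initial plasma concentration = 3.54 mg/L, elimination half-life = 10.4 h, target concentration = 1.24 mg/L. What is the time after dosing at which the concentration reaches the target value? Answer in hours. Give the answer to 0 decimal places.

16 h

k = ln2 / t½ = 0.693147 / 10.4 = 0.06665 h⁻¹
t = ln(C₀ / C) / k = ln(3.540 / 1.24) / 0.06665
  = ln(2.855) / 0.06665 = 1.049 / 0.06665 = 15.74 h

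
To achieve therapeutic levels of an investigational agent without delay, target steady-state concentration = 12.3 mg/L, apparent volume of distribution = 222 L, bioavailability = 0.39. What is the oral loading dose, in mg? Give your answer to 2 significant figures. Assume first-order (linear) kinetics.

7000 mg

LD = Css × Vd / F = 12.3 × 222 / 0.39 = 7002 mg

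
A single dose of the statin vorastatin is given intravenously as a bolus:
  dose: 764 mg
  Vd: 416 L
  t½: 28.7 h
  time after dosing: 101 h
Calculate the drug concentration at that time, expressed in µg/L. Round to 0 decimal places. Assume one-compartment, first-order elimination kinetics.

C₀ = Dose / Vd = 764.0 / 416 = 1.837 mg/L
k = ln2 / t½ = 0.693147 / 28.7 = 0.02415 h⁻¹
C = C₀ · e^(−k·t) = 1.837 × e^(−0.02415 × 101)
  = 1.837 × 0.08723 = 0.1602 mg/L
Convert: 0.1602 mg/L × 1000 = 160.2 µg/L

160 µg/L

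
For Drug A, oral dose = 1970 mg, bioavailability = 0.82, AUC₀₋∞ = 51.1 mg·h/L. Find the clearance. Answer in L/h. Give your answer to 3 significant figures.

31.6 L/h

CL = F·Dose / AUC = 0.82 × 1970 / 51.1 = 31.61 L/h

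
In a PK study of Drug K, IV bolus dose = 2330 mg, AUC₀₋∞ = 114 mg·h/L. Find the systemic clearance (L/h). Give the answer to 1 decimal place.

CL = Dose / AUC = 2330 / 114 = 20.44 L/h

20.4 L/h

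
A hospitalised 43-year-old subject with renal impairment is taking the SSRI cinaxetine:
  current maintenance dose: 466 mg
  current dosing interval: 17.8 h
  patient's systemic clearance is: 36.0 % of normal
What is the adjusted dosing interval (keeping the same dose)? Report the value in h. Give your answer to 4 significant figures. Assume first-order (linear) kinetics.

49.44 h

To keep the same average steady-state level, dosing rate must scale with clearance.
CL ratio = 36.0 / 100 = 0.3600
New interval (same dose) = 17.8 / 0.3600 = 49.44 h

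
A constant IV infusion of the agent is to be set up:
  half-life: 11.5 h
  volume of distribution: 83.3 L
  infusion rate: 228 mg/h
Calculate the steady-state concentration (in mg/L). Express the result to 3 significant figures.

k = ln2 / t½ = 0.693147 / 11.5 = 0.06027 h⁻¹
CL = k × Vd = 0.06027 × 83.3 = 5.020 L/h
At steady state Css = R₀ / CL = 228 / 5.020 = 45.42 mg/L

45.4 mg/L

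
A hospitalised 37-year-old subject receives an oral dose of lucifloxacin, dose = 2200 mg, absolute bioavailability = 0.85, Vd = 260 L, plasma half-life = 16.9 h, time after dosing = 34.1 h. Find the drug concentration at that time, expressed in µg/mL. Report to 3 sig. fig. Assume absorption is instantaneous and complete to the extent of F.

Amount reaching circulation = F × Dose = 0.85 × 2200 = 1870 mg
C₀ = F·Dose / Vd = 1870 / 260 = 7.192 mg/L
k = ln2 / t½ = 0.693147 / 16.9 = 0.04101 h⁻¹
C = C₀ · e^(−k·t) = 7.192 × e^(−0.04101 × 34.1)
  = 7.192 × 0.2470 = 1.776 mg/L
(1.776 mg/L = 1.776 µg/mL)

1.78 µg/mL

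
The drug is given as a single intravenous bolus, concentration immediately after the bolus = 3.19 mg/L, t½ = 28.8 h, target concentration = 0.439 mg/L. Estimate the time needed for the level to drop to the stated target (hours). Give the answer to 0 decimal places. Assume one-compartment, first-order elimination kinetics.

k = ln2 / t½ = 0.693147 / 28.8 = 0.02407 h⁻¹
t = ln(C₀ / C) / k = ln(3.190 / 0.439) / 0.02407
  = ln(7.267) / 0.02407 = 1.983 / 0.02407 = 82.38 h

82 h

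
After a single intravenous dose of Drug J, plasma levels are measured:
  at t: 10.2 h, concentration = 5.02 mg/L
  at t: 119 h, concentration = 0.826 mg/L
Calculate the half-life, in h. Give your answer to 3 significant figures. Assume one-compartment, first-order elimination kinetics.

k = ln(C₁/C₂) / (t₂ − t₁) = ln(5.02/0.826) / (119 − 10.2)
  = 1.805 / 108.8 = 0.01659 h⁻¹
t½ = ln2 / k = 0.693147 / 0.01659 = 41.78 h

41.8 h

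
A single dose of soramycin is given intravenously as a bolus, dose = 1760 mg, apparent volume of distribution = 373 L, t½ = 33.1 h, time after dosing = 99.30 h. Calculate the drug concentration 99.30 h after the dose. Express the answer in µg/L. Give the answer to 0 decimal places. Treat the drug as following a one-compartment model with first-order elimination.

590 µg/L

C₀ = Dose / Vd = 1760 / 373 = 4.718 mg/L
k = ln2 / t½ = 0.693147 / 33.1 = 0.02094 h⁻¹
t / t½ = 99.30 / 33.1 = 3 half-lives
C = C₀ × (1/2)^3 = 4.718 × 0.1250 = 0.5898 mg/L
Convert: 0.5898 mg/L × 1000 = 589.8 µg/L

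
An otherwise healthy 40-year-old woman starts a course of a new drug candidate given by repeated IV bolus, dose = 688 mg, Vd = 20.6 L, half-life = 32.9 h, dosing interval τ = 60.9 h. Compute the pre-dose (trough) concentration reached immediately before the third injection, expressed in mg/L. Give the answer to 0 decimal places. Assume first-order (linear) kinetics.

12 mg/L

C₀ per dose = Dose / Vd = 688 / 20.6 = 33.40 mg/L
k = ln2 / t½ = 0.693147 / 32.9 = 0.02107 h⁻¹
Fraction remaining after one interval: r = e^(−kτ) = e^(−0.02107 × 60.9) = 0.2772
Before dose 3, 2 doses have been given (aged 1τ, 2τ).
C_trough = C₀ × (r + r²) = 33.40 × (0.2772 + 0.07684) = 11.82 mg/L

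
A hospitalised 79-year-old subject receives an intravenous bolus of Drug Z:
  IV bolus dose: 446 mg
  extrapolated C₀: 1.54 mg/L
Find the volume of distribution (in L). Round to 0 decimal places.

290 L

Vd = Dose / C₀ = 446.0 / 1.54 = 289.6 L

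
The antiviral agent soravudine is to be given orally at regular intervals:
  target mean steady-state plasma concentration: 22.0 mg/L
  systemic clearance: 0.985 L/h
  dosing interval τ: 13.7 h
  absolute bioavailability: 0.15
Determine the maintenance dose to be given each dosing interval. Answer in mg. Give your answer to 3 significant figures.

At steady state, F × (Dose/τ) = Css × CL.
Dose = Css × CL × τ / F = 22.0 × 0.9850 × 13.7 / 0.15 = 1979 mg

1980 mg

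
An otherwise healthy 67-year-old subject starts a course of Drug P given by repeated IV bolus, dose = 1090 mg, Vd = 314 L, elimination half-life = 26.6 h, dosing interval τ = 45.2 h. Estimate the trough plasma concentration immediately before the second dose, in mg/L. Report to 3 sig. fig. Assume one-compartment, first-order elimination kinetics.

1.07 mg/L

C₀ per dose = Dose / Vd = 1090 / 314 = 3.471 mg/L
k = ln2 / t½ = 0.693147 / 26.6 = 0.02606 h⁻¹
Fraction remaining after one interval: r = e^(−kτ) = e^(−0.02606 × 45.2) = 0.3079
Before dose 2, 1 dose has been given (aged 1τ).
C_trough = C₀ × r = 3.471 × 0.3079 = 1.069 mg/L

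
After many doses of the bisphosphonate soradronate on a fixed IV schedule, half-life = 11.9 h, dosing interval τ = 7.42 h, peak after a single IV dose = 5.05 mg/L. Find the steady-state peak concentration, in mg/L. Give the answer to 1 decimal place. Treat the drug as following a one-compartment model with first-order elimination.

k = ln2 / t½ = 0.693147 / 11.9 = 0.05825 h⁻¹
e^(−kτ) = e^(−0.05825 × 7.42) = 0.6491
Accumulation ratio R = 1 / (1 − e^(−kτ)) = 1 / (1 − 0.6491) = 2.850
Steady-state peak = C₀ × R = 5.05 × 2.850 = 14.39 mg/L

14.4 mg/L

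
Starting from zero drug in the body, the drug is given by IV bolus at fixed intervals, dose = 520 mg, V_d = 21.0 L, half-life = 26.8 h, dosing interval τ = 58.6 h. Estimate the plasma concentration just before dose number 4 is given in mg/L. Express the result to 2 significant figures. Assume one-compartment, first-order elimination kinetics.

6.9 mg/L

C₀ per dose = Dose / Vd = 520 / 21.0 = 24.76 mg/L
k = ln2 / t½ = 0.693147 / 26.8 = 0.02586 h⁻¹
Fraction remaining after one interval: r = e^(−kτ) = e^(−0.02586 × 58.6) = 0.2197
Before dose 4, 3 doses have been given (aged 1τ, 2τ, 3τ).
C_trough = C₀ × (r + r² + … + r^3) = C₀ × r(1−r^3)/(1−r)
        = 24.76 × 0.2197 × (1 − 0.01060) / (1 − 0.2197) = 6.897 mg/L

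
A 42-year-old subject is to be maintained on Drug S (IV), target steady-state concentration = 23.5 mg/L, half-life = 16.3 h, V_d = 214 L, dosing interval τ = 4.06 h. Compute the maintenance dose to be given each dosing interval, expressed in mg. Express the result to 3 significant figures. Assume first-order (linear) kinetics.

868 mg

k = ln2 / t½ = 0.693147 / 16.3 = 0.04252 h⁻¹
CL = k × Vd = 0.04252 × 214 = 9.099 L/h
At steady state, Dose/τ = Css × CL.
Dose = Css × CL × τ = 23.5 × 9.099 × 4.06 = 868.1 mg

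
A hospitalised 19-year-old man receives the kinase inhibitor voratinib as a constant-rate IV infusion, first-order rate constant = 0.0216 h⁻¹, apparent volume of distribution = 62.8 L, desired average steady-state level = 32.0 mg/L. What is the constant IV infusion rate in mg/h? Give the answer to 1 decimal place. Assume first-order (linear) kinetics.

43.4 mg/h

CL = k × Vd = 0.02160 × 62.8 = 1.356 L/h
At steady state, infusion rate R₀ = Css × CL = 32.0 × 1.356 = 43.39 mg/h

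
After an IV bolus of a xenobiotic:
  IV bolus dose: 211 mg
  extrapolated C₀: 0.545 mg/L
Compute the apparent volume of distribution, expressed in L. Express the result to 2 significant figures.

Vd = Dose / C₀ = 211.0 / 0.545 = 387.2 L

390 L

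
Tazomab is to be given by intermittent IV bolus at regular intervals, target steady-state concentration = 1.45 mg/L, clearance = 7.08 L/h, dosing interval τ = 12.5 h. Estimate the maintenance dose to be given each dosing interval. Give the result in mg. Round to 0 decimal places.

At steady state, Dose/τ = Css × CL.
Dose = Css × CL × τ = 1.45 × 7.080 × 12.5 = 128.3 mg

128 mg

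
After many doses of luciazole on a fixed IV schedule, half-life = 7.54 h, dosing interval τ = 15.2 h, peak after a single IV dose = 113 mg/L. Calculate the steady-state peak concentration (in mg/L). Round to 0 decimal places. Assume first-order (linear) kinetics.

k = ln2 / t½ = 0.693147 / 7.54 = 0.09193 h⁻¹
e^(−kτ) = e^(−0.09193 × 15.2) = 0.2473
Accumulation ratio R = 1 / (1 − e^(−kτ)) = 1 / (1 − 0.2473) = 1.329
Steady-state peak = C₀ × R = 113 × 1.329 = 150.2 mg/L

150 mg/L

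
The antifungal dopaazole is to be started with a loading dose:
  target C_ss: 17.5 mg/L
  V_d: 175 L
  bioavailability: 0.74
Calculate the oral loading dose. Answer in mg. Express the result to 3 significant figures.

LD = Css × Vd / F = 17.5 × 175 / 0.74 = 4139 mg

4140 mg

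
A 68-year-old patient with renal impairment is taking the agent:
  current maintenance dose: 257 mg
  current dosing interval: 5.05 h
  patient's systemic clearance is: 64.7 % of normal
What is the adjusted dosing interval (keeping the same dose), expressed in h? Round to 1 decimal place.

7.8 h

To keep the same average steady-state level, dosing rate must scale with clearance.
CL ratio = 64.7 / 100 = 0.6470
New interval (same dose) = 5.05 / 0.6470 = 7.805 h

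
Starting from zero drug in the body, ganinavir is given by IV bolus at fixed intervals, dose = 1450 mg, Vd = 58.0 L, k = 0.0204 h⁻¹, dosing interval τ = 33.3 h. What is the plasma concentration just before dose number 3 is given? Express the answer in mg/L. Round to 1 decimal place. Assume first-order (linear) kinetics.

19.1 mg/L

C₀ per dose = Dose / Vd = 1450 / 58.0 = 25.00 mg/L
Fraction remaining after one interval: r = e^(−kτ) = e^(−0.02040 × 33.3) = 0.5070
Before dose 3, 2 doses have been given (aged 1τ, 2τ).
C_trough = C₀ × (r + r²) = 25.00 × (0.5070 + 0.2570) = 19.10 mg/L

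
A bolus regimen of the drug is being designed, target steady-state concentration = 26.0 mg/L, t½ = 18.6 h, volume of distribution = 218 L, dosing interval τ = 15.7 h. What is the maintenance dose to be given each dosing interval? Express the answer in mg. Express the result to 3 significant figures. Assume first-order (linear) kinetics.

3320 mg

k = ln2 / t½ = 0.693147 / 18.6 = 0.03727 h⁻¹
CL = k × Vd = 0.03727 × 218 = 8.125 L/h
At steady state, Dose/τ = Css × CL.
Dose = Css × CL × τ = 26.0 × 8.125 × 15.7 = 3317 mg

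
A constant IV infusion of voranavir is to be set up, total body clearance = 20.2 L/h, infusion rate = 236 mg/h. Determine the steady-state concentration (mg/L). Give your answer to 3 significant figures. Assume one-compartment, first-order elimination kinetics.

At steady state Css = R₀ / CL = 236 / 20.20 = 11.68 mg/L

11.7 mg/L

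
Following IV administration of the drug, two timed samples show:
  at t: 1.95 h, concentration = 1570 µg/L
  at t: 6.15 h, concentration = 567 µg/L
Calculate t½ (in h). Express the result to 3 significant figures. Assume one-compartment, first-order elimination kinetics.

k = ln(C₁/C₂) / (t₂ − t₁) = ln(1570/567) / (6.15 − 1.95)
  = 1.018 / 4.200 = 0.2424 h⁻¹
t½ = ln2 / k = 0.693147 / 0.2424 = 2.860 h

2.86 h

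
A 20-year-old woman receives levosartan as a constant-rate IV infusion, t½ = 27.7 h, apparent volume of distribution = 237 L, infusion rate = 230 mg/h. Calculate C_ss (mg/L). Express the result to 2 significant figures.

39 mg/L

k = ln2 / t½ = 0.693147 / 27.7 = 0.02502 h⁻¹
CL = k × Vd = 0.02502 × 237 = 5.930 L/h
At steady state Css = R₀ / CL = 230 / 5.930 = 38.79 mg/L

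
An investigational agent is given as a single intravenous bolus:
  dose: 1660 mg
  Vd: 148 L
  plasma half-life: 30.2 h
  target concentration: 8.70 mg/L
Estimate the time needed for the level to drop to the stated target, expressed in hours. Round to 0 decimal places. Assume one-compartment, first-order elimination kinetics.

11 h

C₀ = Dose / Vd = 1660 / 148 = 11.22 mg/L
k = ln2 / t½ = 0.693147 / 30.2 = 0.02295 h⁻¹
t = ln(C₀ / C) / k = ln(11.22 / 8.70) / 0.02295
  = ln(1.290) / 0.02295 = 0.2546 / 0.02295 = 11.09 h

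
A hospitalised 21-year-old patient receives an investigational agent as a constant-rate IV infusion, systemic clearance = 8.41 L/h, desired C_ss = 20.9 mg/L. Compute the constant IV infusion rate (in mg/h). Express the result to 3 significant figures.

At steady state, infusion rate R₀ = Css × CL = 20.9 × 8.410 = 175.8 mg/h

176 mg/h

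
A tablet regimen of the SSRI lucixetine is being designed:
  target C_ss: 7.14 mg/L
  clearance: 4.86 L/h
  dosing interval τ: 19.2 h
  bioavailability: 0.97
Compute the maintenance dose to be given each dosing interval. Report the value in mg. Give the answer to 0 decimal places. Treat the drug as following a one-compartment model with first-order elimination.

687 mg

At steady state, F × (Dose/τ) = Css × CL.
Dose = Css × CL × τ / F = 7.14 × 4.860 × 19.2 / 0.97 = 686.9 mg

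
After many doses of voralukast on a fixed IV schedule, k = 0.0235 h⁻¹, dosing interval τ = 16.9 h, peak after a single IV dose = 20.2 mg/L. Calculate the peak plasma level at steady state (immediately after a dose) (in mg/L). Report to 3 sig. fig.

e^(−kτ) = e^(−0.02350 × 16.9) = 0.6722
Accumulation ratio R = 1 / (1 − e^(−kτ)) = 1 / (1 − 0.6722) = 3.051
Steady-state peak = C₀ × R = 20.2 × 3.051 = 61.63 mg/L

61.6 mg/L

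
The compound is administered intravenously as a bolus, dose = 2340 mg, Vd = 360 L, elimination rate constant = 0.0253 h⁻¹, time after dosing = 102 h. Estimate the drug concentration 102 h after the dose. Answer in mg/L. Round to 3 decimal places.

0.492 mg/L

C₀ = Dose / Vd = 2340 / 360 = 6.500 mg/L
C = C₀ · e^(−k·t) = 6.500 × e^(−0.02530 × 102)
  = 6.500 × 0.07573 = 0.4922 mg/L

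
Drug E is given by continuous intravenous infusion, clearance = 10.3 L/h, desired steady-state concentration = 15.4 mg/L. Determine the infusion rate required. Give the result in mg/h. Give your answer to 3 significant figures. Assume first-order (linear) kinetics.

At steady state, infusion rate R₀ = Css × CL = 15.4 × 10.30 = 158.6 mg/h

159 mg/h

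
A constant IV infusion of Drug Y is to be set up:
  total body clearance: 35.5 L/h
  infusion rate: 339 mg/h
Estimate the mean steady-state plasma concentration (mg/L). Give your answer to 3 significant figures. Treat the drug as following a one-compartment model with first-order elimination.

At steady state Css = R₀ / CL = 339 / 35.50 = 9.549 mg/L

9.55 mg/L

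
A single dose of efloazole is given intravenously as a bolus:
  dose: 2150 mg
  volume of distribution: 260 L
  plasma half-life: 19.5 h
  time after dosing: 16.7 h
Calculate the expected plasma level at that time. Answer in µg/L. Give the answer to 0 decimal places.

4567 µg/L

C₀ = Dose / Vd = 2150 / 260 = 8.269 mg/L
k = ln2 / t½ = 0.693147 / 19.5 = 0.03555 h⁻¹
C = C₀ · e^(−k·t) = 8.269 × e^(−0.03555 × 16.7)
  = 8.269 × 0.5523 = 4.567 mg/L
Convert: 4.567 mg/L × 1000 = 4567 µg/L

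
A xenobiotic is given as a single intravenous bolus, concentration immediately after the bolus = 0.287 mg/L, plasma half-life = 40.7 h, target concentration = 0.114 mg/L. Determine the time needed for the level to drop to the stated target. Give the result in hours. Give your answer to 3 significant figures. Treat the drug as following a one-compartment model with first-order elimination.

k = ln2 / t½ = 0.693147 / 40.7 = 0.01703 h⁻¹
t = ln(C₀ / C) / k = ln(0.2870 / 0.114) / 0.01703
  = ln(2.518) / 0.01703 = 0.9235 / 0.01703 = 54.23 h

54.2 h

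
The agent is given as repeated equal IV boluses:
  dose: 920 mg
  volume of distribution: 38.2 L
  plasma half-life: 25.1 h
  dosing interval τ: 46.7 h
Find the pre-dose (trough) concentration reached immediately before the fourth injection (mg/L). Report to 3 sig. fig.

C₀ per dose = Dose / Vd = 920 / 38.2 = 24.08 mg/L
k = ln2 / t½ = 0.693147 / 25.1 = 0.02762 h⁻¹
Fraction remaining after one interval: r = e^(−kτ) = e^(−0.02762 × 46.7) = 0.2753
Before dose 4, 3 doses have been given (aged 1τ, 2τ, 3τ).
C_trough = C₀ × (r + r² + … + r^3) = C₀ × r(1−r^3)/(1−r)
        = 24.08 × 0.2753 × (1 − 0.02087) / (1 − 0.2753) = 8.957 mg/L

8.96 mg/L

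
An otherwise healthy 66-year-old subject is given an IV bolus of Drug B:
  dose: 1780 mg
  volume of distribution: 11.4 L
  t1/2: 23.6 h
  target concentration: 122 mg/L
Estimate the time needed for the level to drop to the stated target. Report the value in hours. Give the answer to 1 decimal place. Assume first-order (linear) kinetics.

C₀ = Dose / Vd = 1780 / 11.4 = 156.1 mg/L
k = ln2 / t½ = 0.693147 / 23.6 = 0.02937 h⁻¹
t = ln(C₀ / C) / k = ln(156.1 / 122) / 0.02937
  = ln(1.280) / 0.02937 = 0.2469 / 0.02937 = 8.407 h

8.4 h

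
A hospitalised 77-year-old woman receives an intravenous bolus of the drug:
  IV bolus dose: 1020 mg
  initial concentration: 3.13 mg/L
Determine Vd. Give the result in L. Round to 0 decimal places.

Vd = Dose / C₀ = 1020 / 3.13 = 325.9 L

326 L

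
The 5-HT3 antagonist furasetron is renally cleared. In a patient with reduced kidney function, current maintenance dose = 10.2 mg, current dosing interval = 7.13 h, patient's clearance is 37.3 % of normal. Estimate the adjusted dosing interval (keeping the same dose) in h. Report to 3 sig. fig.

To keep the same average steady-state level, dosing rate must scale with clearance.
CL ratio = 37.3 / 100 = 0.3730
New interval (same dose) = 7.13 / 0.3730 = 19.12 h

19.1 h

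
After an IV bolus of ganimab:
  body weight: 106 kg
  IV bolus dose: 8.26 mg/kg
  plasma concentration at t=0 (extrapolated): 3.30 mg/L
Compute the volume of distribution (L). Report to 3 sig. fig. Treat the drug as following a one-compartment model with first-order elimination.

Dose = 8.26 × 106 = 875.6 mg
Vd = Dose / C₀ = 875.6 / 3.30 = 265.3 L

265 L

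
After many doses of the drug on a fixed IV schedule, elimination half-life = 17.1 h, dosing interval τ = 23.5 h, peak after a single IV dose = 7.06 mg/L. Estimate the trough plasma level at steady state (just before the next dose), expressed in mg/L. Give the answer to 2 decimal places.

k = ln2 / t½ = 0.693147 / 17.1 = 0.04053 h⁻¹
e^(−kτ) = e^(−0.04053 × 23.5) = 0.3858
Accumulation ratio R = 1 / (1 − e^(−kτ)) = 1 / (1 − 0.3858) = 1.628
Steady-state trough = C₀ × R × e^(−kτ) = 7.06 × 1.628 × 0.3858 = 4.434 mg/L

4.43 mg/L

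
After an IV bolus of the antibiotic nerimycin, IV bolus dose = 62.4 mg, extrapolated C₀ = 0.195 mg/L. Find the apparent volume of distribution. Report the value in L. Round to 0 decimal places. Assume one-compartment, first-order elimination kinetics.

Vd = Dose / C₀ = 62.40 / 0.195 = 320.0 L

320 L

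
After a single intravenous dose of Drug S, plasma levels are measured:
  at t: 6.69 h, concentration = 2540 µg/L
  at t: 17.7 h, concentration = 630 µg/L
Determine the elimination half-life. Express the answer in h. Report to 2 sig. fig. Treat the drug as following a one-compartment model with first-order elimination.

k = ln(C₁/C₂) / (t₂ − t₁) = ln(2540/630) / (17.7 − 6.69)
  = 1.394 / 11.01 = 0.1266 h⁻¹
t½ = ln2 / k = 0.693147 / 0.1266 = 5.475 h

5.5 h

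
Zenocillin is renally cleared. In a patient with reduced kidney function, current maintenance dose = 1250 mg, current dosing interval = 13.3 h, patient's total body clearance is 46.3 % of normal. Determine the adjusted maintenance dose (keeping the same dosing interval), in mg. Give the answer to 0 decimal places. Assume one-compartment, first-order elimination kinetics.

579 mg

To keep the same average steady-state level, dosing rate must scale with clearance.
CL ratio = 46.3 / 100 = 0.4630
New dose (same interval) = 1250 × 0.4630 = 578.8 mg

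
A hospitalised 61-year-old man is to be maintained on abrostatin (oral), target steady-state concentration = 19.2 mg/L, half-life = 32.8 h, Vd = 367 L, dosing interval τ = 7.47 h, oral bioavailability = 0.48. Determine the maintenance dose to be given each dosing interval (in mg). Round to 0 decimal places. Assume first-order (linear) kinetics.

2317 mg

k = ln2 / t½ = 0.693147 / 32.8 = 0.02113 h⁻¹
CL = k × Vd = 0.02113 × 367 = 7.755 L/h
At steady state, F × (Dose/τ) = Css × CL.
Dose = Css × CL × τ / F = 19.2 × 7.755 × 7.47 / 0.48 = 2317 mg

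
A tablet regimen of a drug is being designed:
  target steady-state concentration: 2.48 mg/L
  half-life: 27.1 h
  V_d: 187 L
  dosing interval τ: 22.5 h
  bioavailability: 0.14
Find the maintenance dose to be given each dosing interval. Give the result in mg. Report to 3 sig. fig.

k = ln2 / t½ = 0.693147 / 27.1 = 0.02558 h⁻¹
CL = k × Vd = 0.02558 × 187 = 4.783 L/h
At steady state, F × (Dose/τ) = Css × CL.
Dose = Css × CL × τ / F = 2.48 × 4.783 × 22.5 / 0.14 = 1906 mg

1910 mg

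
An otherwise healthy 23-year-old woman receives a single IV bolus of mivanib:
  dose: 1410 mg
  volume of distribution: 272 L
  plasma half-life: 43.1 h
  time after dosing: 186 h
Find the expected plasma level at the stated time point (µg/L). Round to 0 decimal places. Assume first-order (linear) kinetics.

260 µg/L

C₀ = Dose / Vd = 1410 / 272 = 5.184 mg/L
k = ln2 / t½ = 0.693147 / 43.1 = 0.01608 h⁻¹
C = C₀ · e^(−k·t) = 5.184 × e^(−0.01608 × 186)
  = 5.184 × 0.05024 = 0.2604 mg/L
Convert: 0.2604 mg/L × 1000 = 260.4 µg/L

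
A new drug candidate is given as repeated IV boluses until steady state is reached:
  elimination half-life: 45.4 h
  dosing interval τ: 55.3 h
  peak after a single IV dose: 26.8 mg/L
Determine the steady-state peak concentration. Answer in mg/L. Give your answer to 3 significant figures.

47.0 mg/L

k = ln2 / t½ = 0.693147 / 45.4 = 0.01527 h⁻¹
e^(−kτ) = e^(−0.01527 × 55.3) = 0.4298
Accumulation ratio R = 1 / (1 − e^(−kτ)) = 1 / (1 − 0.4298) = 1.754
Steady-state peak = C₀ × R = 26.8 × 1.754 = 47.01 mg/L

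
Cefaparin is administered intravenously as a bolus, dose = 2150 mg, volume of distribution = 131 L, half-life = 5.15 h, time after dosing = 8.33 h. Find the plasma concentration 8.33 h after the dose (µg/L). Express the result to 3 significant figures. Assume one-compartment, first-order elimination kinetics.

C₀ = Dose / Vd = 2150 / 131 = 16.41 mg/L
k = ln2 / t½ = 0.693147 / 5.15 = 0.1346 h⁻¹
C = C₀ · e^(−k·t) = 16.41 × e^(−0.1346 × 8.33)
  = 16.41 × 0.3259 = 5.348 mg/L
Convert: 5.348 mg/L × 1000 = 5348 µg/L

5350 µg/L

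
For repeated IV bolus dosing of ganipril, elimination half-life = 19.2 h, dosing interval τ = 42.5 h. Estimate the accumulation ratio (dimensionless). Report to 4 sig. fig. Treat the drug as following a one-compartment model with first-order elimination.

k = ln2 / t½ = 0.693147 / 19.2 = 0.03610 h⁻¹
e^(−kτ) = e^(−0.03610 × 42.5) = 0.2156
Accumulation ratio R = 1 / (1 − e^(−kτ)) = 1 / (1 − 0.2156) = 1.275

1.275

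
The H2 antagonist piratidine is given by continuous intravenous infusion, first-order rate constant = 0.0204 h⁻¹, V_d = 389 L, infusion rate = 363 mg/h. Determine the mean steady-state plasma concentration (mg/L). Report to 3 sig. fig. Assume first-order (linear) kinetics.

45.7 mg/L

CL = k × Vd = 0.02040 × 389 = 7.936 L/h
At steady state Css = R₀ / CL = 363 / 7.936 = 45.74 mg/L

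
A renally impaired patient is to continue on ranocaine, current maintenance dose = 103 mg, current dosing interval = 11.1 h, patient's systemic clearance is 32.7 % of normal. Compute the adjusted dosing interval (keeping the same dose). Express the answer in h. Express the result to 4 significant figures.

33.94 h

To keep the same average steady-state level, dosing rate must scale with clearance.
CL ratio = 32.7 / 100 = 0.3270
New interval (same dose) = 11.1 / 0.3270 = 33.94 h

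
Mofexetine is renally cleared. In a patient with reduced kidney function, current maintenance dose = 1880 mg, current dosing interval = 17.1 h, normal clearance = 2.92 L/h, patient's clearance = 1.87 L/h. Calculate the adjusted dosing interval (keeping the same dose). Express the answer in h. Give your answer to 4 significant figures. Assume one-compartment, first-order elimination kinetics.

26.70 h

To keep the same average steady-state level, dosing rate must scale with clearance.
CL ratio = 1.87 / 2.92 = 0.6404
New interval (same dose) = 17.1 / 0.6404 = 26.70 h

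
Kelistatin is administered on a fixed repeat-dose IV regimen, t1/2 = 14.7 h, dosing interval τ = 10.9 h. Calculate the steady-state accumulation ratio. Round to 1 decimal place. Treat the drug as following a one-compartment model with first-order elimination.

k = ln2 / t½ = 0.693147 / 14.7 = 0.04715 h⁻¹
e^(−kτ) = e^(−0.04715 × 10.9) = 0.5981
Accumulation ratio R = 1 / (1 − e^(−kτ)) = 1 / (1 − 0.5981) = 2.488

2.5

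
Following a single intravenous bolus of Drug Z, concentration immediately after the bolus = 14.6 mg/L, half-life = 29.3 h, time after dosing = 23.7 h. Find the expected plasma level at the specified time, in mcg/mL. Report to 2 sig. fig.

k = ln2 / t½ = 0.693147 / 29.3 = 0.02366 h⁻¹
C = C₀ · e^(−k·t) = 14.60 × e^(−0.02366 × 23.7)
  = 14.60 × 0.5708 = 8.334 mg/L
(8.334 mg/L = 8.334 mcg/mL)

8.3 mcg/mL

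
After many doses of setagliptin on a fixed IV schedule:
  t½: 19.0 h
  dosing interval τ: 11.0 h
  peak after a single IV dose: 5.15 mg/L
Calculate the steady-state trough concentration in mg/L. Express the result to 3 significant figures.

10.4 mg/L

k = ln2 / t½ = 0.693147 / 19.0 = 0.03648 h⁻¹
e^(−kτ) = e^(−0.03648 × 11.0) = 0.6695
Accumulation ratio R = 1 / (1 − e^(−kτ)) = 1 / (1 − 0.6695) = 3.026
Steady-state trough = C₀ × R × e^(−kτ) = 5.15 × 3.026 × 0.6695 = 10.43 mg/L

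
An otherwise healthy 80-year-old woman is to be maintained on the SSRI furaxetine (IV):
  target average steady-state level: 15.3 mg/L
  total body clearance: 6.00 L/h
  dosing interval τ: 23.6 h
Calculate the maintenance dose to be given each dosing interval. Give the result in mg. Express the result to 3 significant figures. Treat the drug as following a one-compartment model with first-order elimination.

At steady state, Dose/τ = Css × CL.
Dose = Css × CL × τ = 15.3 × 6.000 × 23.6 = 2166 mg

2170 mg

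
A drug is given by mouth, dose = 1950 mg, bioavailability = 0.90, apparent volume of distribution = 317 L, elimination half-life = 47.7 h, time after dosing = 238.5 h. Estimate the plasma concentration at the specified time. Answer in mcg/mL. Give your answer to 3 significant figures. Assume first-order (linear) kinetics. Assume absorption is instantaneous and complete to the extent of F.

0.173 mcg/mL

Amount reaching circulation = F × Dose = 0.90 × 1950 = 1755 mg
C₀ = F·Dose / Vd = 1755 / 317 = 5.536 mg/L
k = ln2 / t½ = 0.693147 / 47.7 = 0.01453 h⁻¹
t / t½ = 238.5 / 47.7 = 5 half-lives
C = C₀ × (1/2)^5 = 5.536 × 0.03125 = 0.1730 mg/L
(0.1730 mg/L = 0.1730 mcg/mL)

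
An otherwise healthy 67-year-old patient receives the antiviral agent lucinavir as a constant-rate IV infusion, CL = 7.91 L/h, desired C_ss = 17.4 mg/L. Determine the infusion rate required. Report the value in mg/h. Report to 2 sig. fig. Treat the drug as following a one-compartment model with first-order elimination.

At steady state, infusion rate R₀ = Css × CL = 17.4 × 7.910 = 137.6 mg/h

140 mg/h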